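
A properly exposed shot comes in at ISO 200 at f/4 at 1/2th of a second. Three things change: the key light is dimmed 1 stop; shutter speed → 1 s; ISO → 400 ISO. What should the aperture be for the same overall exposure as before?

f/5.6

Scene light: 1 stop darker.
Shutter speed: 1/2 → 1 — 1 stop longer (brighter).
ISO: 200 → 400 — 1 stop higher (brighter).
Net so far: 1 stop brighter. Aperture: f/4 → f/5.6.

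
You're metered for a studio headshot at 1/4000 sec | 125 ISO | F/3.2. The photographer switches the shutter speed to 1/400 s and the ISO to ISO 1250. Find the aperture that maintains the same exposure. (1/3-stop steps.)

f/32

Shutter speed: 1/4000 → 1/3200 → 1/2500 → 1/2000 → 1/1600 → 1/1250 → 1/1000 → 1/800 → 1/640 → 1/500 → 1/400 — 3 1/3 stops slower (brighter).
ISO: 125 → 160 → 200 → 250 → 320 → 400 → 500 → 640 → 800 → 1000 → 1250 — 3 1/3 stops higher (brighter).
Net change so far: 6 2/3 stops brighter. Offset with the aperture: f/3.2 → f/3.5 → f/4 → f/4.5 → f/5 → f/5.6 → f/6.3 → f/7.1 → f/8 → f/9 → f/10 → f/11 → f/13 → f/14 → f/16 → f/18 → f/20 → f/22 → f/25 → f/29 → f/32.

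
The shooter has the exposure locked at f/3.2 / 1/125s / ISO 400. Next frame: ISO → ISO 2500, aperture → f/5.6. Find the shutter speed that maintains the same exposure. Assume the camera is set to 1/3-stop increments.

ISO: 400 → 500 → 640 → 800 → 1000 → 1250 → 1600 → 2000 → 2500 — 2 2/3 stops raised (brighter).
Aperture: f/3.2 → f/3.5 → f/4 → f/4.5 → f/5 → f/5.6 — 1 2/3 stops smaller aperture (darker).
Net change so far: 1 stop brighter. Offset with the shutter speed: 1/125 → 1/160 → 1/200 → 1/250.

1/250s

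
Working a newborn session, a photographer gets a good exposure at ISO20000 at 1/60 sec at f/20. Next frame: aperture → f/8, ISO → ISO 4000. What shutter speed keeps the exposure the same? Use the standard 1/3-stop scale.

Aperture: f/20 → f/18 → f/16 → f/14 → f/13 → f/11 → f/10 → f/9 → f/8 — 2 2/3 stops opened up (brighter).
ISO: 20000 → 16000 → 12800 → 10000 → 8000 → 6400 → 5000 → 4000 — 2 1/3 stops lower (darker).
Net change so far: 1/3 stop brighter. Offset with the shutter speed: 1/60 → 1/80.

1/80s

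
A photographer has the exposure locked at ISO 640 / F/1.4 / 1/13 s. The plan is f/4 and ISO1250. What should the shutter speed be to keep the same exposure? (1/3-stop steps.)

0.3 s

Aperture: f/1.4 → f/1.6 → f/1.8 → f/2 → f/2.2 → f/2.5 → f/2.8 → f/3.2 → f/3.5 → f/4 — 3 stops narrower (darker).
ISO: 640 → 800 → 1000 → 1250 — 1 stop raised (brighter).
Net change so far: 2 stops darker. Offset with the shutter speed: 1/13 → 1/10 → 1/8 → 1/6 → 1/5 → 1/4 → 0.3.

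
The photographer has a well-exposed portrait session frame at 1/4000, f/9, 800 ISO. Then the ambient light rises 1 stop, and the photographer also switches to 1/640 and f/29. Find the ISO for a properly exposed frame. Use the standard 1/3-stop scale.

ISO 640

Scene light: 1 stop brighter.
Shutter speed: 1/4000 → 1/3200 → 1/2500 → 1/2000 → 1/1600 → 1/1250 → 1/1000 → 1/800 → 1/640 — 2 2/3 stops slower (brighter).
Aperture: f/9 → f/10 → f/11 → f/13 → f/14 → f/16 → f/18 → f/20 → f/22 → f/25 → f/29 — 3 1/3 stops smaller aperture (darker).
Net so far: 1/3 stop brighter. ISO: 800 → 640.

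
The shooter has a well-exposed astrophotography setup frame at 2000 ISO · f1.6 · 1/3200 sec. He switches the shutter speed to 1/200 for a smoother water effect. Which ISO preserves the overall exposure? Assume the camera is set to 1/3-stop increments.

ISO 125

Shutter speed: 1/3200 → 1/2500 → 1/2000 → 1/1600 → 1/1250 → 1/1000 → 1/800 → 1/640 → 1/500 → 1/400 → 1/320 → 1/250 → 1/200 — 4 stops slower (brighter).
Need 4 stops darker from the ISO: 2000 → 1600 → 1250 → 1000 → 800 → 640 → 500 → 400 → 320 → 250 → 200 → 160 → 125.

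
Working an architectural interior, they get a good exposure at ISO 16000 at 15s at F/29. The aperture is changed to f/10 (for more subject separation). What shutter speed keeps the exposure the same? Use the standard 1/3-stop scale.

2 s

Aperture: f/29 → f/25 → f/22 → f/20 → f/18 → f/16 → f/14 → f/13 → f/11 → f/10 — 3 stops wider (brighter).
Need 3 stops darker from the shutter speed: 15 → 13 → 10 → 8 → 6 → 5 → 4 → 3.2 → 2.5 → 2.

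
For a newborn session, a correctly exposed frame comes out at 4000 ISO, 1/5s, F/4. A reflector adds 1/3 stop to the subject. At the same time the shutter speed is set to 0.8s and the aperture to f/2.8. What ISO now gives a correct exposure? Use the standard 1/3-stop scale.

Scene light: 1/3 stop brighter.
Shutter speed: 1/5 → 1/4 → 0.3 → 0.4 → 0.5 → 0.6 → 0.8 — 2 stops longer (brighter).
Aperture: f/4 → f/3.5 → f/3.2 → f/2.8 — 1 stop opened up (brighter).
Net so far: 3 1/3 stops brighter. ISO: 4000 → 3200 → 2500 → 2000 → 1600 → 1250 → 1000 → 800 → 640 → 500 → 400.

ISO 400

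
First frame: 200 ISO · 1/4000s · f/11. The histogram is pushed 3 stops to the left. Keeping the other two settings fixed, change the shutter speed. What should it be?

1/500s

Underexposed by 3 stops → need 3 stops brighter.
Shutter speed: 1/4000 → 1/2000 → 1/1000 → 1/500.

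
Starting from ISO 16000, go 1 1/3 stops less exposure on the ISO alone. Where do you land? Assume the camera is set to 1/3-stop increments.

ISO: 16000 → 12800 → 10000 → 8000 → 6400 — 1 1/3 stops lower (darker).

ISO 6400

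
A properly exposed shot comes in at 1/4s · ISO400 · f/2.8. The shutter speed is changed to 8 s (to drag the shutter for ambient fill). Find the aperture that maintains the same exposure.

Shutter speed: 1/4 → 1/2 → 1 → 2 → 4 → 8 — 5 stops slower (brighter).
Need 5 stops darker from the aperture: f/2.8 → f/4 → f/5.6 → f/8 → f/11 → f/16.

f/16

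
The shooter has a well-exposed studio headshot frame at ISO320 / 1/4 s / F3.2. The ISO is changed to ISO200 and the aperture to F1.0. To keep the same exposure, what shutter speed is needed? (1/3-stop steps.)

1/25s

ISO: 320 → 250 → 200 — 2/3 stop lower (darker).
Aperture: f/3.2 → f/2.8 → f/2.5 → f/2.2 → f/2 → f/1.8 → f/1.6 → f/1.4 → f/1.2 → f/1.1 → f/1.0 — 3 1/3 stops opened up (brighter).
Net change so far: 2 2/3 stops brighter. Offset with the shutter speed: 1/4 → 1/5 → 1/6 → 1/8 → 1/10 → 1/13 → 1/15 → 1/20 → 1/25.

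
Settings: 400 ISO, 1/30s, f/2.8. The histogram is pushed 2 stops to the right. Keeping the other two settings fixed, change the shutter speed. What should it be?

1/125s

Overexposed by 2 stops → need 2 stops darker.
Shutter speed: 1/30 → 1/60 → 1/125.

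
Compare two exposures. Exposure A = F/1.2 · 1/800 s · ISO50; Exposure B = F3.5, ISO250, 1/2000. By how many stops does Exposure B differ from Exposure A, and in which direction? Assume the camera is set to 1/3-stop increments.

Aperture: f/1.2 → f/1.4 → f/1.6 → f/1.8 → f/2 → f/2.2 → f/2.5 → f/2.8 → f/3.2 → f/3.5 — 3 stops narrower (darker).
Shutter speed: 1/800 → 1/1000 → 1/1250 → 1/1600 → 1/2000 — 1 1/3 stops faster (darker).
ISO: 50 → 64 → 80 → 100 → 125 → 160 → 200 → 250 — 2 1/3 stops raised (brighter).
Net: −3 −1 1/3 +2 1/3 = −2 stops.

2 stops darker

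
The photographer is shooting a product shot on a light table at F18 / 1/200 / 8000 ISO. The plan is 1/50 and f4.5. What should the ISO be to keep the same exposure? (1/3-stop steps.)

ISO 125

Shutter speed: 1/200 → 1/160 → 1/125 → 1/100 → 1/80 → 1/60 → 1/50 — 2 stops longer (brighter).
Aperture: f/18 → f/16 → f/14 → f/13 → f/11 → f/10 → f/9 → f/8 → f/7.1 → f/6.3 → f/5.6 → f/5 → f/4.5 — 4 stops larger aperture (brighter).
Net change so far: 6 stops brighter. Offset with the ISO: 8000 → 6400 → 5000 → 4000 → 3200 → 2500 → 2000 → 1600 → 1250 → 1000 → 800 → 640 → 500 → 400 → 320 → 250 → 200 → 160 → 125.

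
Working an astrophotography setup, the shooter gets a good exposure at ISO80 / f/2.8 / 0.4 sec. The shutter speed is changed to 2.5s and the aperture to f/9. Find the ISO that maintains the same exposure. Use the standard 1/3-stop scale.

ISO 125

Shutter speed: 0.4 → 0.5 → 0.6 → 0.8 → 1 → 1.3 → 1.6 → 2 → 2.5 — 2 2/3 stops longer (brighter).
Aperture: f/2.8 → f/3.2 → f/3.5 → f/4 → f/4.5 → f/5 → f/5.6 → f/6.3 → f/7.1 → f/8 → f/9 — 3 1/3 stops narrower (darker).
Net change so far: 2/3 stop darker. Offset with the ISO: 80 → 100 → 125.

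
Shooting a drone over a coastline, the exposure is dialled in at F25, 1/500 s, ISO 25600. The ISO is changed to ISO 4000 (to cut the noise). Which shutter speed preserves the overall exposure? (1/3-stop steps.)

ISO: 25600 → 20000 → 16000 → 12800 → 10000 → 8000 → 6400 → 5000 → 4000 — 2 2/3 stops lower (darker).
Need 2 2/3 stops brighter from the shutter speed: 1/500 → 1/400 → 1/320 → 1/250 → 1/200 → 1/160 → 1/125 → 1/100 → 1/80.

1/80s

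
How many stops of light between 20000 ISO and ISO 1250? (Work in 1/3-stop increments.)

20000 → 16000 → 12800 → 10000 → 8000 → 6400 → 5000 → 4000 → 3200 → 2500 → 2000 → 1600 → 1250 — count the steps: 12 third-stops = 4 stops.

4 stops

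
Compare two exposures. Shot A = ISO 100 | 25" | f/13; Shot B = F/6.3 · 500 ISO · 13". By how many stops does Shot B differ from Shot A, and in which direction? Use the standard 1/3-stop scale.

Aperture: f/13 → f/11 → f/10 → f/9 → f/8 → f/7.1 → f/6.3 — 2 stops opened up (brighter).
Shutter speed: 25 → 20 → 15 → 13 — 1 stop faster (darker).
ISO: 100 → 125 → 160 → 200 → 250 → 320 → 400 → 500 — 2 1/3 stops higher (brighter).
Net: +2 −1 +2 1/3 = +3 1/3 stops.

3 1/3 stops brighter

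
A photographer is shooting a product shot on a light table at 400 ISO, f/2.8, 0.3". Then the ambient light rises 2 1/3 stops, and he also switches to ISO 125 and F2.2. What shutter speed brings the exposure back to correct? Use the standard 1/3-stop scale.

1/8s

Scene light: 2 1/3 stops brighter.
ISO: 400 → 320 → 250 → 200 → 160 → 125 — 1 2/3 stops lower (darker).
Aperture: f/2.8 → f/2.5 → f/2.2 — 2/3 stop wider (brighter).
Net so far: 1 1/3 stops brighter. Shutter speed: 0.3 → 1/4 → 1/5 → 1/6 → 1/8.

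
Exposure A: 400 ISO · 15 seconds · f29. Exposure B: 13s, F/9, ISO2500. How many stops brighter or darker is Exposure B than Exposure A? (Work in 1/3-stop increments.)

5 2/3 stops brighter

Aperture: f/29 → f/25 → f/22 → f/20 → f/18 → f/16 → f/14 → f/13 → f/11 → f/10 → f/9 — 3 1/3 stops opened up (brighter).
Shutter speed: 15 → 13 — 1/3 stop shorter (darker).
ISO: 400 → 500 → 640 → 800 → 1000 → 1250 → 1600 → 2000 → 2500 — 2 2/3 stops higher (brighter).
Net: +3 1/3 −1/3 +2 2/3 = +5 2/3 stops.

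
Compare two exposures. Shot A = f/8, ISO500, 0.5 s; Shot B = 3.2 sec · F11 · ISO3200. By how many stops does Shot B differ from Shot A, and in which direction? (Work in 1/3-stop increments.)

4 1/3 stops brighter

Aperture: f/8 → f/9 → f/10 → f/11 — 1 stop stopped down (darker).
Shutter speed: 0.5 → 0.6 → 0.8 → 1 → 1.3 → 1.6 → 2 → 2.5 → 3.2 — 2 2/3 stops slower (brighter).
ISO: 500 → 640 → 800 → 1000 → 1250 → 1600 → 2000 → 2500 → 3200 — 2 2/3 stops higher (brighter).
Net: −1 +2 2/3 +2 2/3 = +4 1/3 stops.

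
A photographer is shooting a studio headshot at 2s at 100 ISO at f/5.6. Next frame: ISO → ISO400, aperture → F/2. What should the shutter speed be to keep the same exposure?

1/15s

ISO: 100 → 200 → 400 — 2 stops raised (brighter).
Aperture: f/5.6 → f/4 → f/2.8 → f/2 — 3 stops opened up (brighter).
Net change so far: 5 stops brighter. Offset with the shutter speed: 2 → 1 → 1/2 → 1/4 → 1/8 → 1/15.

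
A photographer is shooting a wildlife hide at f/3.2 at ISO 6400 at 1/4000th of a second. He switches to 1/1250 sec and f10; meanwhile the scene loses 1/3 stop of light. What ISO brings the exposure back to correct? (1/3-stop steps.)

ISO 25600

Scene light: 1/3 stop darker.
Shutter speed: 1/4000 → 1/3200 → 1/2500 → 1/2000 → 1/1600 → 1/1250 — 1 2/3 stops longer (brighter).
Aperture: f/3.2 → f/3.5 → f/4 → f/4.5 → f/5 → f/5.6 → f/6.3 → f/7.1 → f/8 → f/9 → f/10 — 3 1/3 stops stopped down (darker).
Net so far: 2 stops darker. ISO: 6400 → 8000 → 10000 → 12800 → 16000 → 20000 → 25600.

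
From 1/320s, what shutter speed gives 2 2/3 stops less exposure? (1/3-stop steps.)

1/2000s

Shutter speed: 1/320 → 1/400 → 1/500 → 1/640 → 1/800 → 1/1000 → 1/1250 → 1/1600 → 1/2000 — 2 2/3 stops shorter (darker).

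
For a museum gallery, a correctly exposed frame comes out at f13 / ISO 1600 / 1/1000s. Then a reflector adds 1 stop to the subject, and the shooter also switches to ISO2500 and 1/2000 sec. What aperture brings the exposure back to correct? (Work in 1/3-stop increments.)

Scene light: 1 stop brighter.
ISO: 1600 → 2000 → 2500 — 2/3 stop raised (brighter).
Shutter speed: 1/1000 → 1/1250 → 1/1600 → 1/2000 — 1 stop faster (darker).
Net so far: 2/3 stop brighter. Aperture: f/13 → f/14 → f/16.

f/16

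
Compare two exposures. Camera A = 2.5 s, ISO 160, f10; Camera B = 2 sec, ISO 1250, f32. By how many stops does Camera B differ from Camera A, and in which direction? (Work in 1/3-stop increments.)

Aperture: f/10 → f/11 → f/13 → f/14 → f/16 → f/18 → f/20 → f/22 → f/25 → f/29 → f/32 — 3 1/3 stops stopped down (darker).
Shutter speed: 2.5 → 2 — 1/3 stop shorter (darker).
ISO: 160 → 200 → 250 → 320 → 400 → 500 → 640 → 800 → 1000 → 1250 — 3 stops raised (brighter).
Net: −3 1/3 −1/3 +3 = −2/3 stops.

2/3 stop darker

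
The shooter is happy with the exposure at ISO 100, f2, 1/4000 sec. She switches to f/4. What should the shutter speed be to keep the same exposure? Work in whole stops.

Aperture: f/2 → f/2.8 → f/4 — 2 stops narrower (darker).
Need 2 stops brighter from the shutter speed: 1/4000 → 1/2000 → 1/1000.

1/1000s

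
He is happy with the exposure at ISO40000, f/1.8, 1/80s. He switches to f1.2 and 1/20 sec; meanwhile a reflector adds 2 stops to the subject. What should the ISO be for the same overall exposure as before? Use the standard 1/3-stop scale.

Scene light: 2 stops brighter.
Aperture: f/1.8 → f/1.6 → f/1.4 → f/1.2 — 1 stop larger aperture (brighter).
Shutter speed: 1/80 → 1/60 → 1/50 → 1/40 → 1/30 → 1/25 → 1/20 — 2 stops slower (brighter).
Net so far: 5 stops brighter. ISO: 40000 → 32000 → 25600 → 20000 → 16000 → 12800 → 10000 → 8000 → 6400 → 5000 → 4000 → 3200 → 2500 → 2000 → 1600 → 1250.

ISO 1250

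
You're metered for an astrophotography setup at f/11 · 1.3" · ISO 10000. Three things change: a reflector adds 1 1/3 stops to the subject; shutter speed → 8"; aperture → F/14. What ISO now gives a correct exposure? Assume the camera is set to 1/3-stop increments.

ISO 1000

Scene light: 1 1/3 stops brighter.
Shutter speed: 1.3 → 1.6 → 2 → 2.5 → 3.2 → 4 → 5 → 6 → 8 — 2 2/3 stops longer (brighter).
Aperture: f/11 → f/13 → f/14 — 2/3 stop smaller aperture (darker).
Net so far: 3 1/3 stops brighter. ISO: 10000 → 8000 → 6400 → 5000 → 4000 → 3200 → 2500 → 2000 → 1600 → 1250 → 1000.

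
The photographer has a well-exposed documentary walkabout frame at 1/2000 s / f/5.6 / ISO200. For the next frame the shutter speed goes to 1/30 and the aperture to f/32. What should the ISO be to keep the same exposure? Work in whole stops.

Shutter speed: 1/2000 → 1/1000 → 1/500 → 1/250 → 1/125 → 1/60 → 1/30 — 6 stops slower (brighter).
Aperture: f/5.6 → f/8 → f/11 → f/16 → f/22 → f/32 — 5 stops narrower (darker).
Net change so far: 1 stop brighter. Offset with the ISO: 200 → 100.

ISO 100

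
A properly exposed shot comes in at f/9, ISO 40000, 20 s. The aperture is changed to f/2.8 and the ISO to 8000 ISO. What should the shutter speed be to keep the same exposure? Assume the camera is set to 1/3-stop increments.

Aperture: f/9 → f/8 → f/7.1 → f/6.3 → f/5.6 → f/5 → f/4.5 → f/4 → f/3.5 → f/3.2 → f/2.8 — 3 1/3 stops larger aperture (brighter).
ISO: 40000 → 32000 → 25600 → 20000 → 16000 → 12800 → 10000 → 8000 — 2 1/3 stops lower (darker).
Net change so far: 1 stop brighter. Offset with the shutter speed: 20 → 15 → 13 → 10.

10 s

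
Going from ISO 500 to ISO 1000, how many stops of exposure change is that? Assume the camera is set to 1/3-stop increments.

500 → 640 → 800 → 1000 — count the steps: 3 third-stops = 1 stop.

1 stop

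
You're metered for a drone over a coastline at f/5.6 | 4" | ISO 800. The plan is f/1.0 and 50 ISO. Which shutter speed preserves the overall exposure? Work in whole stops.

Aperture: f/5.6 → f/4 → f/2.8 → f/2 → f/1.4 → f/1.0 — 5 stops larger aperture (brighter).
ISO: 800 → 400 → 200 → 100 → 50 — 4 stops lower (darker).
Net change so far: 1 stop brighter. Offset with the shutter speed: 4 → 2.

2 s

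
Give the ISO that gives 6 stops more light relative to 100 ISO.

ISO 6400

ISO: 100 → 200 → 400 → 800 → 1600 → 3200 → 6400 — 6 stops higher (brighter).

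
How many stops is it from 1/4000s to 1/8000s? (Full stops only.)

1/4000 → 1/8000 — count the steps: 1 stop.

1 stop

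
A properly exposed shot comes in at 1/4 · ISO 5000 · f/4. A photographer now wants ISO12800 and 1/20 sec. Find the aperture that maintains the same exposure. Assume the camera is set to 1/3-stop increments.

ISO: 5000 → 6400 → 8000 → 10000 → 12800 — 1 1/3 stops raised (brighter).
Shutter speed: 1/4 → 1/5 → 1/6 → 1/8 → 1/10 → 1/13 → 1/15 → 1/20 — 2 1/3 stops faster (darker).
Net change so far: 1 stop darker. Offset with the aperture: f/4 → f/3.5 → f/3.2 → f/2.8.

f/2.8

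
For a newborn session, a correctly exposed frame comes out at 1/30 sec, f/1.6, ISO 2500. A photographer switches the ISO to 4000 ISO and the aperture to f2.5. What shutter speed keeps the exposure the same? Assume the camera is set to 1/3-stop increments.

1/20s

ISO: 2500 → 3200 → 4000 — 2/3 stop raised (brighter).
Aperture: f/1.6 → f/1.8 → f/2 → f/2.2 → f/2.5 — 1 1/3 stops smaller aperture (darker).
Net change so far: 2/3 stop darker. Offset with the shutter speed: 1/30 → 1/25 → 1/20.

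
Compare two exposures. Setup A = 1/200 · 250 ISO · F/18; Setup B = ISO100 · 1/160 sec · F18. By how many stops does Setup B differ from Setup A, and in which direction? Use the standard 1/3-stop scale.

Aperture: unchanged.
Shutter speed: 1/200 → 1/160 — 1/3 stop slower (brighter).
ISO: 250 → 200 → 160 → 125 → 100 — 1 1/3 stops lower (darker).
Net: +1/3 −1 1/3 = −1 stop.

1 stop darker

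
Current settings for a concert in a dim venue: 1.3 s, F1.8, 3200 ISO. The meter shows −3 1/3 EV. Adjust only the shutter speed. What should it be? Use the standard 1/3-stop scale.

Underexposed by 3 1/3 stops → need 3 1/3 stops brighter.
Shutter speed: 1.3 → 1.6 → 2 → 2.5 → 3.2 → 4 → 5 → 6 → 8 → 10 → 13.

13 s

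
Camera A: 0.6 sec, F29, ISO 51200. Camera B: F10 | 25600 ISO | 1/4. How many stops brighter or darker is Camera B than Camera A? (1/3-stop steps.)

Aperture: f/29 → f/25 → f/22 → f/20 → f/18 → f/16 → f/14 → f/13 → f/11 → f/10 — 3 stops larger aperture (brighter).
Shutter speed: 0.6 → 0.5 → 0.4 → 0.3 → 1/4 — 1 1/3 stops shorter (darker).
ISO: 51200 → 40000 → 32000 → 25600 — 1 stop dropped (darker).
Net: +3 −1 1/3 −1 = +2/3 stops.

2/3 stop brighter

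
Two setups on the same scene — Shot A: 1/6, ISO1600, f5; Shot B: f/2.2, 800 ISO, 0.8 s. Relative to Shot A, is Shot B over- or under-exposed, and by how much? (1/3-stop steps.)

Aperture: f/5 → f/4.5 → f/4 → f/3.5 → f/3.2 → f/2.8 → f/2.5 → f/2.2 — 2 1/3 stops opened up (brighter).
Shutter speed: 1/6 → 1/5 → 1/4 → 0.3 → 0.4 → 0.5 → 0.6 → 0.8 — 2 1/3 stops longer (brighter).
ISO: 1600 → 1250 → 1000 → 800 — 1 stop lower (darker).
Net: +2 1/3 +2 1/3 −1 = +3 2/3 stops.

3 2/3 stops brighter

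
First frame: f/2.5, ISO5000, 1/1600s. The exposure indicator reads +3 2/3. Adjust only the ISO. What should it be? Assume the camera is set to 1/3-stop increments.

ISO 400

Overexposed by 3 2/3 stops → need 3 2/3 stops darker.
ISO: 5000 → 4000 → 3200 → 2500 → 2000 → 1600 → 1250 → 1000 → 800 → 640 → 500 → 400.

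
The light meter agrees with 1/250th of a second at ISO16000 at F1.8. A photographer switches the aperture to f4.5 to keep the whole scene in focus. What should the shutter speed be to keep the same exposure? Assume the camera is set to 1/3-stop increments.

Aperture: f/1.8 → f/2 → f/2.2 → f/2.5 → f/2.8 → f/3.2 → f/3.5 → f/4 → f/4.5 — 2 2/3 stops stopped down (darker).
Need 2 2/3 stops brighter from the shutter speed: 1/250 → 1/200 → 1/160 → 1/125 → 1/100 → 1/80 → 1/60 → 1/50 → 1/40.

1/40s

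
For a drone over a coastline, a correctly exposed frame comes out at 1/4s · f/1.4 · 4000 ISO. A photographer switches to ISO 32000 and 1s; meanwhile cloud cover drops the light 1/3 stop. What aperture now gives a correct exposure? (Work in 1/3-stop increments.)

f/7.1

Scene light: 1/3 stop darker.
ISO: 4000 → 5000 → 6400 → 8000 → 10000 → 12800 → 16000 → 20000 → 25600 → 32000 — 3 stops raised (brighter).
Shutter speed: 1/4 → 0.3 → 0.4 → 0.5 → 0.6 → 0.8 → 1 — 2 stops longer (brighter).
Net so far: 4 2/3 stops brighter. Aperture: f/1.4 → f/1.6 → f/1.8 → f/2 → f/2.2 → f/2.5 → f/2.8 → f/3.2 → f/3.5 → f/4 → f/4.5 → f/5 → f/5.6 → f/6.3 → f/7.1.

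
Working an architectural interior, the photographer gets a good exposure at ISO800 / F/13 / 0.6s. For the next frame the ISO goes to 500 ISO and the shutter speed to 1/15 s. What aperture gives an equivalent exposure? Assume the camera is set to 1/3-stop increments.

ISO: 800 → 640 → 500 — 2/3 stop dropped (darker).
Shutter speed: 0.6 → 0.5 → 0.4 → 0.3 → 1/4 → 1/5 → 1/6 → 1/8 → 1/10 → 1/13 → 1/15 — 3 1/3 stops faster (darker).
Net change so far: 4 stops darker. Offset with the aperture: f/13 → f/11 → f/10 → f/9 → f/8 → f/7.1 → f/6.3 → f/5.6 → f/5 → f/4.5 → f/4 → f/3.5 → f/3.2.

f/3.2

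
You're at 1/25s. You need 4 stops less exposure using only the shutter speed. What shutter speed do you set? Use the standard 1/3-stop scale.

1/400s

Shutter speed: 1/25 → 1/30 → 1/40 → 1/50 → 1/60 → 1/80 → 1/100 → 1/125 → 1/160 → 1/200 → 1/250 → 1/320 → 1/400 — 4 stops shorter (darker).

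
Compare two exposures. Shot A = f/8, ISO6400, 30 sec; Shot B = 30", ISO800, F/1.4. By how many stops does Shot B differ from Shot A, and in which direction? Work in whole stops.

Aperture: f/8 → f/5.6 → f/4 → f/2.8 → f/2 → f/1.4 — 5 stops larger aperture (brighter).
Shutter speed: unchanged.
ISO: 6400 → 3200 → 1600 → 800 — 3 stops lower (darker).
Net: +5 −3 = +2 stops.

2 stops brighter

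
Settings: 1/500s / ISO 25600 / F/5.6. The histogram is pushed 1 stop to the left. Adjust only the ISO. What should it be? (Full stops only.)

ISO 51200

Underexposed by 1 stop → need 1 stop brighter.
ISO: 25600 → 51200.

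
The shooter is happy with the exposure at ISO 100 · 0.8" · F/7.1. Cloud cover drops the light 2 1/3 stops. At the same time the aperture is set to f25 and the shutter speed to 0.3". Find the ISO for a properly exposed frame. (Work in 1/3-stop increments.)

Scene light: 2 1/3 stops darker.
Aperture: f/7.1 → f/8 → f/9 → f/10 → f/11 → f/13 → f/14 → f/16 → f/18 → f/20 → f/22 → f/25 — 3 2/3 stops smaller aperture (darker).
Shutter speed: 0.8 → 0.6 → 0.5 → 0.4 → 0.3 — 1 1/3 stops faster (darker).
Net so far: 7 1/3 stops darker. ISO: 100 → 125 → 160 → 200 → 250 → 320 → 400 → 500 → 640 → 800 → 1000 → 1250 → 1600 → 2000 → 2500 → 3200 → 4000 → 5000 → 6400 → 8000 → 10000 → 12800 → 16000.

ISO 16000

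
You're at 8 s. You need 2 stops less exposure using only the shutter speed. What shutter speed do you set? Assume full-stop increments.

Shutter speed: 8 → 4 → 2 — 2 stops shorter (darker).

2 s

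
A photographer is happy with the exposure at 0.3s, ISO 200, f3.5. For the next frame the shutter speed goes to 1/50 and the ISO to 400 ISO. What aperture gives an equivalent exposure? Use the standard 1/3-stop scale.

f/1.2

Shutter speed: 0.3 → 1/4 → 1/5 → 1/6 → 1/8 → 1/10 → 1/13 → 1/15 → 1/20 → 1/25 → 1/30 → 1/40 → 1/50 — 4 stops faster (darker).
ISO: 200 → 250 → 320 → 400 — 1 stop raised (brighter).
Net change so far: 3 stops darker. Offset with the aperture: f/3.5 → f/3.2 → f/2.8 → f/2.5 → f/2.2 → f/2 → f/1.8 → f/1.6 → f/1.4 → f/1.2.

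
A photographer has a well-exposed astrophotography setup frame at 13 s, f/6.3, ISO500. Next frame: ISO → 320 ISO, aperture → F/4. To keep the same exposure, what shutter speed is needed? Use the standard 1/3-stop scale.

8 s

ISO: 500 → 400 → 320 — 2/3 stop lower (darker).
Aperture: f/6.3 → f/5.6 → f/5 → f/4.5 → f/4 — 1 1/3 stops opened up (brighter).
Net change so far: 2/3 stop brighter. Offset with the shutter speed: 13 → 10 → 8.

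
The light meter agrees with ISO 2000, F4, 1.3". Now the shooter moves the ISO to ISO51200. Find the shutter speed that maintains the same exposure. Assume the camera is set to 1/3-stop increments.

1/20s

ISO: 2000 → 2500 → 3200 → 4000 → 5000 → 6400 → 8000 → 10000 → 12800 → 16000 → 20000 → 25600 → 32000 → 40000 → 51200 — 4 2/3 stops raised (brighter).
Need 4 2/3 stops darker from the shutter speed: 1.3 → 1 → 0.8 → 0.6 → 0.5 → 0.4 → 0.3 → 1/4 → 1/5 → 1/6 → 1/8 → 1/10 → 1/13 → 1/15 → 1/20.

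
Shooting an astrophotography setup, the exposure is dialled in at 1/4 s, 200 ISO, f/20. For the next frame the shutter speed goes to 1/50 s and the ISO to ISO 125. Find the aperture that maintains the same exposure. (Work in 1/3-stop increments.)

f/4.5

Shutter speed: 1/4 → 1/5 → 1/6 → 1/8 → 1/10 → 1/13 → 1/15 → 1/20 → 1/25 → 1/30 → 1/40 → 1/50 — 3 2/3 stops faster (darker).
ISO: 200 → 160 → 125 — 2/3 stop dropped (darker).
Net change so far: 4 1/3 stops darker. Offset with the aperture: f/20 → f/18 → f/16 → f/14 → f/13 → f/11 → f/10 → f/9 → f/8 → f/7.1 → f/6.3 → f/5.6 → f/5 → f/4.5.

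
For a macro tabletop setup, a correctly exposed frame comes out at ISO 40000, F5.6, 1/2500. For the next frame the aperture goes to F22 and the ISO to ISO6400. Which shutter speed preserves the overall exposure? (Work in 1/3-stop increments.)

1/25s

Aperture: f/5.6 → f/6.3 → f/7.1 → f/8 → f/9 → f/10 → f/11 → f/13 → f/14 → f/16 → f/18 → f/20 → f/22 — 4 stops narrower (darker).
ISO: 40000 → 32000 → 25600 → 20000 → 16000 → 12800 → 10000 → 8000 → 6400 — 2 2/3 stops lower (darker).
Net change so far: 6 2/3 stops darker. Offset with the shutter speed: 1/2500 → 1/2000 → 1/1600 → 1/1250 → 1/1000 → 1/800 → 1/640 → 1/500 → 1/400 → 1/320 → 1/250 → 1/200 → 1/160 → 1/125 → 1/100 → 1/80 → 1/60 → 1/50 → 1/40 → 1/30 → 1/25.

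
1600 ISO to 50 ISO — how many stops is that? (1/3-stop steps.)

5 stops

1600 → 1250 → 1000 → 800 → 640 → 500 → 400 → 320 → 250 → 200 → 160 → 125 → 100 → 80 → 64 → 50 — count the steps: 15 third-stops = 5 stops.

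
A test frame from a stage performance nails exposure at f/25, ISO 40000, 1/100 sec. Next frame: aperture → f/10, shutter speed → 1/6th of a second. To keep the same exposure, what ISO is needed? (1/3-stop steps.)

Aperture: f/25 → f/22 → f/20 → f/18 → f/16 → f/14 → f/13 → f/11 → f/10 — 2 2/3 stops wider (brighter).
Shutter speed: 1/100 → 1/80 → 1/60 → 1/50 → 1/40 → 1/30 → 1/25 → 1/20 → 1/15 → 1/13 → 1/10 → 1/8 → 1/6 — 4 stops slower (brighter).
Net change so far: 6 2/3 stops brighter. Offset with the ISO: 40000 → 32000 → 25600 → 20000 → 16000 → 12800 → 10000 → 8000 → 6400 → 5000 → 4000 → 3200 → 2500 → 2000 → 1600 → 1250 → 1000 → 800 → 640 → 500 → 400.

ISO 400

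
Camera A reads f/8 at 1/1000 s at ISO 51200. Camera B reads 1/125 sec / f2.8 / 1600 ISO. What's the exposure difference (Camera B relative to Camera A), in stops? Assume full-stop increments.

Aperture: f/8 → f/5.6 → f/4 → f/2.8 — 3 stops larger aperture (brighter).
Shutter speed: 1/1000 → 1/500 → 1/250 → 1/125 — 3 stops slower (brighter).
ISO: 51200 → 25600 → 12800 → 6400 → 3200 → 1600 — 5 stops dropped (darker).
Net: +3 +3 −5 = +1 stop.

1 stop brighter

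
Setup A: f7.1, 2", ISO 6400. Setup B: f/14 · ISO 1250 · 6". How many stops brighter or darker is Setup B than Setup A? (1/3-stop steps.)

Aperture: f/7.1 → f/8 → f/9 → f/10 → f/11 → f/13 → f/14 — 2 stops smaller aperture (darker).
Shutter speed: 2 → 2.5 → 3.2 → 4 → 5 → 6 — 1 2/3 stops longer (brighter).
ISO: 6400 → 5000 → 4000 → 3200 → 2500 → 2000 → 1600 → 1250 — 2 1/3 stops lower (darker).
Net: −2 +1 2/3 −2 1/3 = −2 2/3 stops.

2 2/3 stops darker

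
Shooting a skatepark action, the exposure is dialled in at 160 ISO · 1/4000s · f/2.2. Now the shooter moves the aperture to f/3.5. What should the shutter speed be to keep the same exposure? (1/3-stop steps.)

Aperture: f/2.2 → f/2.5 → f/2.8 → f/3.2 → f/3.5 — 1 1/3 stops stopped down (darker).
Need 1 1/3 stops brighter from the shutter speed: 1/4000 → 1/3200 → 1/2500 → 1/2000 → 1/1600.

1/1600s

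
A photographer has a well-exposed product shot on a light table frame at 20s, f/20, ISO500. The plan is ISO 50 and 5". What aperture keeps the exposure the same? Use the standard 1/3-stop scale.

ISO: 500 → 400 → 320 → 250 → 200 → 160 → 125 → 100 → 80 → 64 → 50 — 3 1/3 stops dropped (darker).
Shutter speed: 20 → 15 → 13 → 10 → 8 → 6 → 5 — 2 stops shorter (darker).
Net change so far: 5 1/3 stops darker. Offset with the aperture: f/20 → f/18 → f/16 → f/14 → f/13 → f/11 → f/10 → f/9 → f/8 → f/7.1 → f/6.3 → f/5.6 → f/5 → f/4.5 → f/4 → f/3.5 → f/3.2.

f/3.2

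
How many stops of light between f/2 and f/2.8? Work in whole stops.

f/2 → f/2.8 — count the steps: 1 stop.

1 stop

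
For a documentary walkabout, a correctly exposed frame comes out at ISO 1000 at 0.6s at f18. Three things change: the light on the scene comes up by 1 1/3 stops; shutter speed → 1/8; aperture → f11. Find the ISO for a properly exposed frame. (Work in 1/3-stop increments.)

ISO 800

Scene light: 1 1/3 stops brighter.
Shutter speed: 0.6 → 0.5 → 0.4 → 0.3 → 1/4 → 1/5 → 1/6 → 1/8 — 2 1/3 stops faster (darker).
Aperture: f/18 → f/16 → f/14 → f/13 → f/11 — 1 1/3 stops wider (brighter).
Net so far: 1/3 stop brighter. ISO: 1000 → 800.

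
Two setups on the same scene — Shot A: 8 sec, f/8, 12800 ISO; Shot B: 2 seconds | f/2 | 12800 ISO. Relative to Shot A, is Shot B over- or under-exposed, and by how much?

Aperture: f/8 → f/5.6 → f/4 → f/2.8 → f/2 — 4 stops opened up (brighter).
Shutter speed: 8 → 4 → 2 — 2 stops shorter (darker).
ISO: unchanged.
Net: +4 −2 = +2 stops.

2 stops brighter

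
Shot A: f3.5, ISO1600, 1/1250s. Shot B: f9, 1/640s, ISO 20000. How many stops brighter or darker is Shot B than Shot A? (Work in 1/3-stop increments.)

Aperture: f/3.5 → f/4 → f/4.5 → f/5 → f/5.6 → f/6.3 → f/7.1 → f/8 → f/9 — 2 2/3 stops smaller aperture (darker).
Shutter speed: 1/1250 → 1/1000 → 1/800 → 1/640 — 1 stop slower (brighter).
ISO: 1600 → 2000 → 2500 → 3200 → 4000 → 5000 → 6400 → 8000 → 10000 → 12800 → 16000 → 20000 — 3 2/3 stops higher (brighter).
Net: −2 2/3 +1 +3 2/3 = +2 stops.

2 stops brighter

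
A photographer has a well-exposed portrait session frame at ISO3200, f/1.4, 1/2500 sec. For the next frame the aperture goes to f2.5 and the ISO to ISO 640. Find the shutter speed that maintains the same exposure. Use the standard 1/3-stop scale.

Aperture: f/1.4 → f/1.6 → f/1.8 → f/2 → f/2.2 → f/2.5 — 1 2/3 stops stopped down (darker).
ISO: 3200 → 2500 → 2000 → 1600 → 1250 → 1000 → 800 → 640 — 2 1/3 stops dropped (darker).
Net change so far: 4 stops darker. Offset with the shutter speed: 1/2500 → 1/2000 → 1/1600 → 1/1250 → 1/1000 → 1/800 → 1/640 → 1/500 → 1/400 → 1/320 → 1/250 → 1/200 → 1/160.

1/160s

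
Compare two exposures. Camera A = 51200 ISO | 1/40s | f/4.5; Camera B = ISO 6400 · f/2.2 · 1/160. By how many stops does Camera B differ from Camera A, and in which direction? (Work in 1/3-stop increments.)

Aperture: f/4.5 → f/4 → f/3.5 → f/3.2 → f/2.8 → f/2.5 → f/2.2 — 2 stops larger aperture (brighter).
Shutter speed: 1/40 → 1/50 → 1/60 → 1/80 → 1/100 → 1/125 → 1/160 — 2 stops shorter (darker).
ISO: 51200 → 40000 → 32000 → 25600 → 20000 → 16000 → 12800 → 10000 → 8000 → 6400 — 3 stops dropped (darker).
Net: +2 −2 −3 = −3 stops.

3 stops darker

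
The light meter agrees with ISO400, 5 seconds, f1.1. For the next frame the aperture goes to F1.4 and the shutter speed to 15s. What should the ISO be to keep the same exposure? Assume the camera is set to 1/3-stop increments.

ISO 200

Aperture: f/1.1 → f/1.2 → f/1.4 — 2/3 stop narrower (darker).
Shutter speed: 5 → 6 → 8 → 10 → 13 → 15 — 1 2/3 stops longer (brighter).
Net change so far: 1 stop brighter. Offset with the ISO: 400 → 320 → 250 → 200.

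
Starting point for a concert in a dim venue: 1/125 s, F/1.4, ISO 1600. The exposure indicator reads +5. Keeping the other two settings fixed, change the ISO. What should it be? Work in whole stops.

Overexposed by 5 stops → need 5 stops darker.
ISO: 1600 → 800 → 400 → 200 → 100 → 50.

ISO 50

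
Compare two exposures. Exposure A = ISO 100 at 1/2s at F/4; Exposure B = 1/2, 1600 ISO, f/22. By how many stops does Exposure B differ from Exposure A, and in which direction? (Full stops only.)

Aperture: f/4 → f/5.6 → f/8 → f/11 → f/16 → f/22 — 5 stops stopped down (darker).
Shutter speed: unchanged.
ISO: 100 → 200 → 400 → 800 → 1600 — 4 stops raised (brighter).
Net: −5 +4 = −1 stop.

1 stop darker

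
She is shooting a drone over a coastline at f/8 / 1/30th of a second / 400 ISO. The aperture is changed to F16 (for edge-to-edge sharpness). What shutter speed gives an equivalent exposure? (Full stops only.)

1/8s

Aperture: f/8 → f/11 → f/16 — 2 stops smaller aperture (darker).
Need 2 stops brighter from the shutter speed: 1/30 → 1/15 → 1/8.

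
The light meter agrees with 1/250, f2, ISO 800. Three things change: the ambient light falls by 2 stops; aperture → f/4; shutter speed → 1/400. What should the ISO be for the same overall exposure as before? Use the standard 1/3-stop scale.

Scene light: 2 stops darker.
Aperture: f/2 → f/2.2 → f/2.5 → f/2.8 → f/3.2 → f/3.5 → f/4 — 2 stops smaller aperture (darker).
Shutter speed: 1/250 → 1/320 → 1/400 — 2/3 stop faster (darker).
Net so far: 4 2/3 stops darker. ISO: 800 → 1000 → 1250 → 1600 → 2000 → 2500 → 3200 → 4000 → 5000 → 6400 → 8000 → 10000 → 12800 → 16000 → 20000.

ISO 20000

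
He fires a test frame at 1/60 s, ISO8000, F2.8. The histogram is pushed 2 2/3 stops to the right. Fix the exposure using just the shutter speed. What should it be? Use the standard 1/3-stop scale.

1/400s

Overexposed by 2 2/3 stops → need 2 2/3 stops darker.
Shutter speed: 1/60 → 1/80 → 1/100 → 1/125 → 1/160 → 1/200 → 1/250 → 1/320 → 1/400.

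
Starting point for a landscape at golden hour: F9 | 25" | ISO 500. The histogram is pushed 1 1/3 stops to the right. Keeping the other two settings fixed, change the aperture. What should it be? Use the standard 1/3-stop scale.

f/14

Overexposed by 1 1/3 stops → need 1 1/3 stops darker.
Aperture: f/9 → f/10 → f/11 → f/13 → f/14.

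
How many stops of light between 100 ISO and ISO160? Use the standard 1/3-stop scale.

2/3 stop

100 → 125 → 160 — count the steps: 2 third-stops = 2/3 stop.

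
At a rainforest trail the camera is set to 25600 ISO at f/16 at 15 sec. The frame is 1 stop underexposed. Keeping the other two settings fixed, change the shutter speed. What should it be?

Underexposed by 1 stop → need 1 stop brighter.
Shutter speed: 15 → 30.

30 s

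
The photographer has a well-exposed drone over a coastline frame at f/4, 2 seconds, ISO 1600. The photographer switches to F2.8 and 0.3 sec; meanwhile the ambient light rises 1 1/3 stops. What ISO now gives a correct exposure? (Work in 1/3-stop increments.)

ISO 2000

Scene light: 1 1/3 stops brighter.
Aperture: f/4 → f/3.5 → f/3.2 → f/2.8 — 1 stop opened up (brighter).
Shutter speed: 2 → 1.6 → 1.3 → 1 → 0.8 → 0.6 → 0.5 → 0.4 → 0.3 — 2 2/3 stops faster (darker).
Net so far: 1/3 stop darker. ISO: 1600 → 2000.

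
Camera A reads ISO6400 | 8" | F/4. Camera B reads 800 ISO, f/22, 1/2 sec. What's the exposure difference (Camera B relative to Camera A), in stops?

12 stops darker

Aperture: f/4 → f/5.6 → f/8 → f/11 → f/16 → f/22 — 5 stops narrower (darker).
Shutter speed: 8 → 4 → 2 → 1 → 1/2 — 4 stops shorter (darker).
ISO: 6400 → 3200 → 1600 → 800 — 3 stops dropped (darker).
Net: −5 −4 −3 = −12 stops.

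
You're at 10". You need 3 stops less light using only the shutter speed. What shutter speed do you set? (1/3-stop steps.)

Shutter speed: 10 → 8 → 6 → 5 → 4 → 3.2 → 2.5 → 2 → 1.6 → 1.3 — 3 stops shorter (darker).

1.3 s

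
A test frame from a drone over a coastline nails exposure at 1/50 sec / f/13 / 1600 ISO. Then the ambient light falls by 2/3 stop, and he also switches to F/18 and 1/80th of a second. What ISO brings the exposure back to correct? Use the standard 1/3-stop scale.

ISO 8000

Scene light: 2/3 stop darker.
Aperture: f/13 → f/14 → f/16 → f/18 — 1 stop smaller aperture (darker).
Shutter speed: 1/50 → 1/60 → 1/80 — 2/3 stop faster (darker).
Net so far: 2 1/3 stops darker. ISO: 1600 → 2000 → 2500 → 3200 → 4000 → 5000 → 6400 → 8000.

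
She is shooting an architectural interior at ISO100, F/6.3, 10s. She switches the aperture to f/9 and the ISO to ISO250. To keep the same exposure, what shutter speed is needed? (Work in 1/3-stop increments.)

8 s

Aperture: f/6.3 → f/7.1 → f/8 → f/9 — 1 stop narrower (darker).
ISO: 100 → 125 → 160 → 200 → 250 — 1 1/3 stops higher (brighter).
Net change so far: 1/3 stop brighter. Offset with the shutter speed: 10 → 8.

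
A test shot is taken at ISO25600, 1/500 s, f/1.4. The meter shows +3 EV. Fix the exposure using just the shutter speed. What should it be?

1/4000s

Overexposed by 3 stops → need 3 stops darker.
Shutter speed: 1/500 → 1/1000 → 1/2000 → 1/4000.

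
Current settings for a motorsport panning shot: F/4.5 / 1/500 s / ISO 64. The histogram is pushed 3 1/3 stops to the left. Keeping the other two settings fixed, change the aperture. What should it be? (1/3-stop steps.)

f/1.4

Underexposed by 3 1/3 stops → need 3 1/3 stops brighter.
Aperture: f/4.5 → f/4 → f/3.5 → f/3.2 → f/2.8 → f/2.5 → f/2.2 → f/2 → f/1.8 → f/1.6 → f/1.4.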